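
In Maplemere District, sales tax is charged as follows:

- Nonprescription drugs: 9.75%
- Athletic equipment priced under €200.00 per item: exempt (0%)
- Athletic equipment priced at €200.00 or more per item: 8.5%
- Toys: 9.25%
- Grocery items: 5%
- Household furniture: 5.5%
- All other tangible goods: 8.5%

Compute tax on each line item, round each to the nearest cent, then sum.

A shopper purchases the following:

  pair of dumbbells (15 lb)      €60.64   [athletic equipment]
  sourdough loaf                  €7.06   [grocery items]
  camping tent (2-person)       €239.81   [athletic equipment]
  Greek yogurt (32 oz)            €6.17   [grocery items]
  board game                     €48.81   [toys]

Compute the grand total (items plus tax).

Pair of dumbbells (15 lb) €60.64: athletic equipment, under €200.00 → 0% → €0.00
Sourdough loaf €7.06: grocery items → 5% → €0.35
Camping tent (2-person) €239.81: athletic equipment, €200.00 or more → 8.5% → €20.38
Greek yogurt (32 oz) €6.17: grocery items → 5% → €0.31
Board game €48.81: toys → 9.25% → €4.51
Subtotal = €362.49; tax = €25.55; total due = €388.04

€388.04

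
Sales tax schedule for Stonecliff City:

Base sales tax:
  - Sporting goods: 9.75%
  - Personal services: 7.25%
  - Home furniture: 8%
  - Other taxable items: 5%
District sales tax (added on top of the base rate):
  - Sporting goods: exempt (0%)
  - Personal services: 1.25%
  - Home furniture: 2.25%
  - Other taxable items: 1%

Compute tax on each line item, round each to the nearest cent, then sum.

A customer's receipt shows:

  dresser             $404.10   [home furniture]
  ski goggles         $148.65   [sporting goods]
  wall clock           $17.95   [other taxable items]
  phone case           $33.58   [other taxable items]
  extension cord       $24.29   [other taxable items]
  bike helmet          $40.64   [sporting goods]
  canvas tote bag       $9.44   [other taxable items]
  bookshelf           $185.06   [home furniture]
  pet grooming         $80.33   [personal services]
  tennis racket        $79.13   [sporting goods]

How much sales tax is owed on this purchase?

Dresser $404.10: home furniture → 8% + 2.25% district = 10.25% → $41.42
Ski goggles $148.65: sporting goods → 9.75% + 0% district = 9.75% → $14.49
Wall clock $17.95: other taxable items → 5% + 1% district = 6% → $1.08
Phone case $33.58: other taxable items → 5% + 1% district = 6% → $2.01
Extension cord $24.29: other taxable items → 5% + 1% district = 6% → $1.46
Bike helmet $40.64: sporting goods → 9.75% + 0% district = 9.75% → $3.96
Canvas tote bag $9.44: other taxable items → 5% + 1% district = 6% → $0.57
Bookshelf $185.06: home furniture → 8% + 2.25% district = 10.25% → $18.97
Pet grooming $80.33: personal services → 7.25% + 1.25% district = 8.5% → $6.83
Tennis racket $79.13: sporting goods → 9.75% + 0% district = 9.75% → $7.72
Total tax = $41.42 + $14.49 + $1.08 + $2.01 + $1.46 + $3.96 + $0.57 + $18.97 + $6.83 + $7.72 = $98.51

$98.51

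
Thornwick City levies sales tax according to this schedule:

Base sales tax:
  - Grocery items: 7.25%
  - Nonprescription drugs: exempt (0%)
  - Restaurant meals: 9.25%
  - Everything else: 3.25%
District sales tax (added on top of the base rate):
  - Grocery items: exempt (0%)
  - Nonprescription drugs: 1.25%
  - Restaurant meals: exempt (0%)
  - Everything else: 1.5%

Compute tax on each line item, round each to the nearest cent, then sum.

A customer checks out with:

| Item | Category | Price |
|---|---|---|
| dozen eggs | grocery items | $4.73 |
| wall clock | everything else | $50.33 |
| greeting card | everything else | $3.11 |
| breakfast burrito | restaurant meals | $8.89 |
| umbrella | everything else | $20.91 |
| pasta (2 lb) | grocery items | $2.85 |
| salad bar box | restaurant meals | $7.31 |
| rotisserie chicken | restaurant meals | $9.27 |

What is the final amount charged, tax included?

$113.84

Dozen eggs $4.73: grocery items → 7.25% + 0% district = 7.25% → $0.34
Wall clock $50.33: everything else → 3.25% + 1.5% district = 4.75% → $2.39
Greeting card $3.11: everything else → 3.25% + 1.5% district = 4.75% → $0.15
Breakfast burrito $8.89: restaurant meals → 9.25% + 0% district = 9.25% → $0.82
Umbrella $20.91: everything else → 3.25% + 1.5% district = 4.75% → $0.99
Pasta (2 lb) $2.85: grocery items → 7.25% + 0% district = 7.25% → $0.21
Salad bar box $7.31: restaurant meals → 9.25% + 0% district = 9.25% → $0.68
Rotisserie chicken $9.27: restaurant meals → 9.25% + 0% district = 9.25% → $0.86
Subtotal = $107.40; tax = $6.44; total due = $113.84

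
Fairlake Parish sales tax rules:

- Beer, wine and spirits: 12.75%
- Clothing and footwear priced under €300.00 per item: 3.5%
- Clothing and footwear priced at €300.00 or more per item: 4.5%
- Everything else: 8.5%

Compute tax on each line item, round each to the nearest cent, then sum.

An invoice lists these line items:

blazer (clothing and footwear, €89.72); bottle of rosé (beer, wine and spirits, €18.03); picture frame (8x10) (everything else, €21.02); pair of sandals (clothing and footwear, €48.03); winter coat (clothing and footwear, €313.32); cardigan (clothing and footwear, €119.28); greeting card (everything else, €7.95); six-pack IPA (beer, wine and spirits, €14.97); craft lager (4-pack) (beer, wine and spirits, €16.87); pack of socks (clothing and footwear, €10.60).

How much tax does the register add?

€32.29

Blazer €89.72: clothing and footwear, under €300.00 → 3.5% → €3.14
Bottle of rosé €18.03: beer, wine and spirits → 12.75% → €2.30
Picture frame (8x10) €21.02: everything else → 8.5% → €1.79
Pair of sandals €48.03: clothing and footwear, under €300.00 → 3.5% → €1.68
Winter coat €313.32: clothing and footwear, €300.00 or more → 4.5% → €14.10
Cardigan €119.28: clothing and footwear, under €300.00 → 3.5% → €4.17
Greeting card €7.95: everything else → 8.5% → €0.68
Six-pack IPA €14.97: beer, wine and spirits → 12.75% → €1.91
Craft lager (4-pack) €16.87: beer, wine and spirits → 12.75% → €2.15
Pack of socks €10.60: clothing and footwear, under €300.00 → 3.5% → €0.37
Total tax = €3.14 + €2.30 + €1.79 + €1.68 + €14.10 + €4.17 + €0.68 + €1.91 + €2.15 + €0.37 = €32.29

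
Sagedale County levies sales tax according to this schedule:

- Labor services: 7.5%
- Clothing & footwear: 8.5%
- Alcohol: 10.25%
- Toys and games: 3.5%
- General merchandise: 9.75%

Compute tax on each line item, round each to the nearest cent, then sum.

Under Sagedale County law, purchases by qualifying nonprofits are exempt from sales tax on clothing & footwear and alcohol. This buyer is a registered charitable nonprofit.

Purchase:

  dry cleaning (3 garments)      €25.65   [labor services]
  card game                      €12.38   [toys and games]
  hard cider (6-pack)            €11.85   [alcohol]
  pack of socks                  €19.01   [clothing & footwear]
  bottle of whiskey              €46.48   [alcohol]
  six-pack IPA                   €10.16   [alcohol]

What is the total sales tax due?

Dry cleaning (3 garments) €25.65: labor services → 7.5% → €1.92
Card game €12.38: toys and games → 3.5% → €0.43
Hard cider (6-pack) €11.85: alcohol, buyer-exempt → 0% → €0.00
Pack of socks €19.01: clothing & footwear, buyer-exempt → 0% → €0.00
Bottle of whiskey €46.48: alcohol, buyer-exempt → 0% → €0.00
Six-pack IPA €10.16: alcohol, buyer-exempt → 0% → €0.00
Total tax = €1.92 + €0.43 = €2.35

€2.35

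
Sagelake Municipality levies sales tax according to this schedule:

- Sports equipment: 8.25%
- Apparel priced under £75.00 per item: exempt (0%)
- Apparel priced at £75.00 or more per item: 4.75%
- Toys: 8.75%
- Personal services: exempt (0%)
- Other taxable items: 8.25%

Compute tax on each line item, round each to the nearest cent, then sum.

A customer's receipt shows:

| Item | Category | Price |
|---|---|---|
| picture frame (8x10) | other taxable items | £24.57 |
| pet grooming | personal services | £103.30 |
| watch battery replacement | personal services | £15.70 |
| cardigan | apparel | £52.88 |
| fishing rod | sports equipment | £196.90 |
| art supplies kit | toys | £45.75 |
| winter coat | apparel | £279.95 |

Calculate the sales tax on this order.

Picture frame (8x10) £24.57: other taxable items → 8.25% → £2.03
Pet grooming £103.30: personal services → 0% → £0.00
Watch battery replacement £15.70: personal services → 0% → £0.00
Cardigan £52.88: apparel, under £75.00 → 0% → £0.00
Fishing rod £196.90: sports equipment → 8.25% → £16.24
Art supplies kit £45.75: toys → 8.75% → £4.00
Winter coat £279.95: apparel, £75.00 or more → 4.75% → £13.30
Total tax = £2.03 + £16.24 + £4.00 + £13.30 = £35.57

£35.57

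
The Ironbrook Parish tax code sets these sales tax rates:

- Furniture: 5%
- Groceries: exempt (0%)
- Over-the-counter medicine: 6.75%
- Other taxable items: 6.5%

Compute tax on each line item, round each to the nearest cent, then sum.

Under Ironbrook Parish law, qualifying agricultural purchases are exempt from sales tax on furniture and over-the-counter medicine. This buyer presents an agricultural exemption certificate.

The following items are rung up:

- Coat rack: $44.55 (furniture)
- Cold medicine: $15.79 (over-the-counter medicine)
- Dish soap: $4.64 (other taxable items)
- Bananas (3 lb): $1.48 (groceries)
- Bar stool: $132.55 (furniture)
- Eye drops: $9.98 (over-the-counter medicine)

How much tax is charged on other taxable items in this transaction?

Dish soap $4.64: other taxable items → 6.5% → $0.30
Tax on other taxable items = $0.30

$0.30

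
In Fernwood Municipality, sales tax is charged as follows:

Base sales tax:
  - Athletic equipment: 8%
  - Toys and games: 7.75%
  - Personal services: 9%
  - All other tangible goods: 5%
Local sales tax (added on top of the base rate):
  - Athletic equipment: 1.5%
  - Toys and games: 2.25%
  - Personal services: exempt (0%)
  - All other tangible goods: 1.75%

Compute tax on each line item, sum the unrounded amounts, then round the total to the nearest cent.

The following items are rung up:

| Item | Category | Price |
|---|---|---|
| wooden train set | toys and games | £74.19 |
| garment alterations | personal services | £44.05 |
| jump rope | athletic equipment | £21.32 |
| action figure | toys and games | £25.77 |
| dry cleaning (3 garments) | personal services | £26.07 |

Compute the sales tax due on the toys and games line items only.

£10.00

Wooden train set £74.19: toys and games → 7.75% + 2.25% local = 10% → £7.419
Action figure £25.77: toys and games → 7.75% + 2.25% local = 10% → £2.577
Tax on toys and games: unrounded sum = £9.996 → £10.00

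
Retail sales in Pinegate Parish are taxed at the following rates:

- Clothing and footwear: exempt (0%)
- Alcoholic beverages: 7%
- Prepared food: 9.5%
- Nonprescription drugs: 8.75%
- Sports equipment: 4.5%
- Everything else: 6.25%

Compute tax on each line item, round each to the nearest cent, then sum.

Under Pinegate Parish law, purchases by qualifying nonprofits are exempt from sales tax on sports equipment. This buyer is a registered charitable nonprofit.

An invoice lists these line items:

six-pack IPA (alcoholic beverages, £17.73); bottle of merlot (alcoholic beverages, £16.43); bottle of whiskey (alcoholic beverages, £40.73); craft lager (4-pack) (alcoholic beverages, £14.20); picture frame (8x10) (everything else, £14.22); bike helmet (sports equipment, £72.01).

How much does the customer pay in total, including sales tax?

Six-pack IPA £17.73: alcoholic beverages → 7% → £1.24
Bottle of merlot £16.43: alcoholic beverages → 7% → £1.15
Bottle of whiskey £40.73: alcoholic beverages → 7% → £2.85
Craft lager (4-pack) £14.20: alcoholic beverages → 7% → £0.99
Picture frame (8x10) £14.22: everything else → 6.25% → £0.89
Bike helmet £72.01: sports equipment, buyer-exempt → 0% → £0.00
Subtotal = £175.32; tax = £7.12; total due = £182.44

£182.44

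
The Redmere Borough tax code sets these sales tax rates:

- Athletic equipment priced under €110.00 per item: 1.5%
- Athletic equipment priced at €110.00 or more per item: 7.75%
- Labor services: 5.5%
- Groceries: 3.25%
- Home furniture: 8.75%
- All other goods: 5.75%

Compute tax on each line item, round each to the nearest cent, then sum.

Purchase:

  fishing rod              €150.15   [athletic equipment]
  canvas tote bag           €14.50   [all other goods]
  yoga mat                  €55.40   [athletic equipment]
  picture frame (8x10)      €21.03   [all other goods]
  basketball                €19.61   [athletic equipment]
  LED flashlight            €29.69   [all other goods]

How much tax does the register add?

Fishing rod €150.15: athletic equipment, €110.00 or more → 7.75% → €11.64
Canvas tote bag €14.50: all other goods → 5.75% → €0.83
Yoga mat €55.40: athletic equipment, under €110.00 → 1.5% → €0.83
Picture frame (8x10) €21.03: all other goods → 5.75% → €1.21
Basketball €19.61: athletic equipment, under €110.00 → 1.5% → €0.29
LED flashlight €29.69: all other goods → 5.75% → €1.71
Total tax = €11.64 + €0.83 + €0.83 + €1.21 + €0.29 + €1.71 = €16.51

€16.51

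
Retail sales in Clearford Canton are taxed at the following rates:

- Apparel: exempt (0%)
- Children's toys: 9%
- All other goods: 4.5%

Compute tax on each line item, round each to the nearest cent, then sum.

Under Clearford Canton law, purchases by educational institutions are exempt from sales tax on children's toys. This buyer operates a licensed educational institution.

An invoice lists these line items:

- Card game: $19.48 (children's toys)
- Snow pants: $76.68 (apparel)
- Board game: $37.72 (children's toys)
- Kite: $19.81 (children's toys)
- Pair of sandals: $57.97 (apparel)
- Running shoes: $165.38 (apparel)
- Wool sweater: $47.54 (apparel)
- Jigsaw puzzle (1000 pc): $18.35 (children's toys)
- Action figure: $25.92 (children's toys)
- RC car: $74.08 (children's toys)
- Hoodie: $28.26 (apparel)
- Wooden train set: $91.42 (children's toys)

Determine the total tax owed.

$0.00

Card game $19.48: children's toys, buyer-exempt → 0% → $0.00
Snow pants $76.68: apparel → 0% → $0.00
Board game $37.72: children's toys, buyer-exempt → 0% → $0.00
Kite $19.81: children's toys, buyer-exempt → 0% → $0.00
Pair of sandals $57.97: apparel → 0% → $0.00
Running shoes $165.38: apparel → 0% → $0.00
Wool sweater $47.54: apparel → 0% → $0.00
Jigsaw puzzle (1000 pc) $18.35: children's toys, buyer-exempt → 0% → $0.00
Action figure $25.92: children's toys, buyer-exempt → 0% → $0.00
RC car $74.08: children's toys, buyer-exempt → 0% → $0.00
Hoodie $28.26: apparel → 0% → $0.00
Wooden train set $91.42: children's toys, buyer-exempt → 0% → $0.00
Total tax = $0.00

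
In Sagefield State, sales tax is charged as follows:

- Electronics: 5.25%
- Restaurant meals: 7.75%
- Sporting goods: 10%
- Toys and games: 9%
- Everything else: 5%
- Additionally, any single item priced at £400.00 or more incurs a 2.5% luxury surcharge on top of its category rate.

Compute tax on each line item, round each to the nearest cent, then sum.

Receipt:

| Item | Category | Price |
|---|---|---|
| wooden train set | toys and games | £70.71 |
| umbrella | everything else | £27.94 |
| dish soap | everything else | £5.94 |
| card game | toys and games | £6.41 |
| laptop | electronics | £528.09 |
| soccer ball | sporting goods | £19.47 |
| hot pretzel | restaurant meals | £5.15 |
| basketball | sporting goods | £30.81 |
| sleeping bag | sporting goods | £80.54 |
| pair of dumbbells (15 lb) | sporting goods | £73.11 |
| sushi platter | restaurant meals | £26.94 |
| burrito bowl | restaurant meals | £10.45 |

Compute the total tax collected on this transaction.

Wooden train set £70.71: toys and games → 9% → £6.36
Umbrella £27.94: everything else → 5% → £1.40
Dish soap £5.94: everything else → 5% → £0.30
Card game £6.41: toys and games → 9% → £0.58
Laptop £528.09: electronics → 5.25% + 2.5% surcharge = 7.75% → £40.93
Soccer ball £19.47: sporting goods → 10% → £1.95
Hot pretzel £5.15: restaurant meals → 7.75% → £0.40
Basketball £30.81: sporting goods → 10% → £3.08
Sleeping bag £80.54: sporting goods → 10% → £8.05
Pair of dumbbells (15 lb) £73.11: sporting goods → 10% → £7.31
Sushi platter £26.94: restaurant meals → 7.75% → £2.09
Burrito bowl £10.45: restaurant meals → 7.75% → £0.81
Total tax = £6.36 + £1.40 + £0.30 + £0.58 + £40.93 + £1.95 + £0.40 + £3.08 + £8.05 + £7.31 + £2.09 + £0.81 = £73.26

£73.26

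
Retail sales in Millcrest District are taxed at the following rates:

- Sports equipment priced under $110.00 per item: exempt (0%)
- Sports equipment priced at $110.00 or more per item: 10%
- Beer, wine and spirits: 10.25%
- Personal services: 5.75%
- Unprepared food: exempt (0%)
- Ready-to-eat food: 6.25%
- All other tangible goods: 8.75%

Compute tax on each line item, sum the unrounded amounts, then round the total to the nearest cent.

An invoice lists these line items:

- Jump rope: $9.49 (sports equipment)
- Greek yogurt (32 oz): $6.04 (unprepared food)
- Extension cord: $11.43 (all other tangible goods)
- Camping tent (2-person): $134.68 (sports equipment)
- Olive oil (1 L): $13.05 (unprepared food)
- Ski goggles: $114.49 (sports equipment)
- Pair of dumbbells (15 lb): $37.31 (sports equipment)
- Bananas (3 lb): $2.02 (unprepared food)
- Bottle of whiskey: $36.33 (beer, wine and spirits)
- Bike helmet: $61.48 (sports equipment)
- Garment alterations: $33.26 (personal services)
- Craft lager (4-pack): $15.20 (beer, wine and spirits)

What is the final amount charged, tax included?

$507.89

Jump rope $9.49: sports equipment, under $110.00 → 0% → $0.00
Greek yogurt (32 oz) $6.04: unprepared food → 0% → $0.00
Extension cord $11.43: all other tangible goods → 8.75% → $1.000125
Camping tent (2-person) $134.68: sports equipment, $110.00 or more → 10% → $13.468
Olive oil (1 L) $13.05: unprepared food → 0% → $0.00
Ski goggles $114.49: sports equipment, $110.00 or more → 10% → $11.449
Pair of dumbbells (15 lb) $37.31: sports equipment, under $110.00 → 0% → $0.00
Bananas (3 lb) $2.02: unprepared food → 0% → $0.00
Bottle of whiskey $36.33: beer, wine and spirits → 10.25% → $3.723825
Bike helmet $61.48: sports equipment, under $110.00 → 0% → $0.00
Garment alterations $33.26: personal services → 5.75% → $1.91245
Craft lager (4-pack) $15.20: beer, wine and spirits → 10.25% → $1.558
Subtotal = $474.78; unrounded tax = $33.1114 → $33.11; total due = $507.89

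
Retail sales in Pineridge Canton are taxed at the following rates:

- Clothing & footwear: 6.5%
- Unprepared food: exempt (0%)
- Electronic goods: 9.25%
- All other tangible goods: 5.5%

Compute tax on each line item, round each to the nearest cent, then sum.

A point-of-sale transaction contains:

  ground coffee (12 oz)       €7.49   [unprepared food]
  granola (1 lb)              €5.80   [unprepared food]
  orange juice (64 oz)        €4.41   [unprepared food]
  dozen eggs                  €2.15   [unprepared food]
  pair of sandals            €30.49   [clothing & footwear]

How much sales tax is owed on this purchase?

€1.98

Ground coffee (12 oz) €7.49: unprepared food → 0% → €0.00
Granola (1 lb) €5.80: unprepared food → 0% → €0.00
Orange juice (64 oz) €4.41: unprepared food → 0% → €0.00
Dozen eggs €2.15: unprepared food → 0% → €0.00
Pair of sandals €30.49: clothing & footwear → 6.5% → €1.98
Total tax = €1.98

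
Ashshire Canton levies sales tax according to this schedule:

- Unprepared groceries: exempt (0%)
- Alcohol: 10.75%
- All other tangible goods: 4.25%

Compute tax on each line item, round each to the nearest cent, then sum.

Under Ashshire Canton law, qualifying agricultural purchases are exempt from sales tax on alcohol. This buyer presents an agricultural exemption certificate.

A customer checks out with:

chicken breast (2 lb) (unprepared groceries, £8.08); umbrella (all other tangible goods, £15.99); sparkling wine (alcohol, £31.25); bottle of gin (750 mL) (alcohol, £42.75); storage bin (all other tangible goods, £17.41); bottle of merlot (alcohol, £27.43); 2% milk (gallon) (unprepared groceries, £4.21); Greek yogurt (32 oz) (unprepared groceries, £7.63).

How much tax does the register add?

£1.42

Chicken breast (2 lb) £8.08: unprepared groceries → 0% → £0.00
Umbrella £15.99: all other tangible goods → 4.25% → £0.68
Sparkling wine £31.25: alcohol, buyer-exempt → 0% → £0.00
Bottle of gin (750 mL) £42.75: alcohol, buyer-exempt → 0% → £0.00
Storage bin £17.41: all other tangible goods → 4.25% → £0.74
Bottle of merlot £27.43: alcohol, buyer-exempt → 0% → £0.00
2% milk (gallon) £4.21: unprepared groceries → 0% → £0.00
Greek yogurt (32 oz) £7.63: unprepared groceries → 0% → £0.00
Total tax = £0.68 + £0.74 = £1.42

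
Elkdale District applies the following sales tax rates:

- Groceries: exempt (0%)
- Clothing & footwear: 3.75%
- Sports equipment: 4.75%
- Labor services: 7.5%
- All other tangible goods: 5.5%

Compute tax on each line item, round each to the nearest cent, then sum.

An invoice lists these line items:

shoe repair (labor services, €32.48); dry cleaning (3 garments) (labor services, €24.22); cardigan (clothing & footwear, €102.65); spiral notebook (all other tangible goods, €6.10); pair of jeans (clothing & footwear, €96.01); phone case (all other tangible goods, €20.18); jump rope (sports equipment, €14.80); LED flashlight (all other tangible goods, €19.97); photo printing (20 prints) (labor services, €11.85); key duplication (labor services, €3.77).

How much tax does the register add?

Shoe repair €32.48: labor services → 7.5% → €2.44
Dry cleaning (3 garments) €24.22: labor services → 7.5% → €1.82
Cardigan €102.65: clothing & footwear → 3.75% → €3.85
Spiral notebook €6.10: all other tangible goods → 5.5% → €0.34
Pair of jeans €96.01: clothing & footwear → 3.75% → €3.60
Phone case €20.18: all other tangible goods → 5.5% → €1.11
Jump rope €14.80: sports equipment → 4.75% → €0.70
LED flashlight €19.97: all other tangible goods → 5.5% → €1.10
Photo printing (20 prints) €11.85: labor services → 7.5% → €0.89
Key duplication €3.77: labor services → 7.5% → €0.28
Total tax = €2.44 + €1.82 + €3.85 + €0.34 + €3.60 + €1.11 + €0.70 + €1.10 + €0.89 + €0.28 = €16.13

€16.13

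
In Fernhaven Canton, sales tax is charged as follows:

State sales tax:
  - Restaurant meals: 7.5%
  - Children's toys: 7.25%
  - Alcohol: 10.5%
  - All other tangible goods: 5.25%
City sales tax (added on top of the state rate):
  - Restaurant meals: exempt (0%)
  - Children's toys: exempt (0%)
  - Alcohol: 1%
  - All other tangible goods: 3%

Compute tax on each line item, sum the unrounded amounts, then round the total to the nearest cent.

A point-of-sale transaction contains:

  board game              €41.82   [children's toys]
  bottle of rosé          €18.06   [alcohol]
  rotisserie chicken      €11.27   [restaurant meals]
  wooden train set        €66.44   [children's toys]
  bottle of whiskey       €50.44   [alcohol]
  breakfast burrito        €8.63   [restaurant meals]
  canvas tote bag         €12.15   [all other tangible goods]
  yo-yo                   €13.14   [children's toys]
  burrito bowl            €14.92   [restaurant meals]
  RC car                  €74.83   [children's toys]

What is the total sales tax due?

Board game €41.82: children's toys → 7.25% + 0% city = 7.25% → €3.03195
Bottle of rosé €18.06: alcohol → 10.5% + 1% city = 11.5% → €2.0769
Rotisserie chicken €11.27: restaurant meals → 7.5% + 0% city = 7.5% → €0.84525
Wooden train set €66.44: children's toys → 7.25% + 0% city = 7.25% → €4.8169
Bottle of whiskey €50.44: alcohol → 10.5% + 1% city = 11.5% → €5.8006
Breakfast burrito €8.63: restaurant meals → 7.5% + 0% city = 7.5% → €0.64725
Canvas tote bag €12.15: all other tangible goods → 5.25% + 3% city = 8.25% → €1.002375
Yo-yo €13.14: children's toys → 7.25% + 0% city = 7.25% → €0.95265
Burrito bowl €14.92: restaurant meals → 7.5% + 0% city = 7.5% → €1.119
RC car €74.83: children's toys → 7.25% + 0% city = 7.25% → €5.425175
Unrounded tax sum = €25.71805 → €25.72

€25.72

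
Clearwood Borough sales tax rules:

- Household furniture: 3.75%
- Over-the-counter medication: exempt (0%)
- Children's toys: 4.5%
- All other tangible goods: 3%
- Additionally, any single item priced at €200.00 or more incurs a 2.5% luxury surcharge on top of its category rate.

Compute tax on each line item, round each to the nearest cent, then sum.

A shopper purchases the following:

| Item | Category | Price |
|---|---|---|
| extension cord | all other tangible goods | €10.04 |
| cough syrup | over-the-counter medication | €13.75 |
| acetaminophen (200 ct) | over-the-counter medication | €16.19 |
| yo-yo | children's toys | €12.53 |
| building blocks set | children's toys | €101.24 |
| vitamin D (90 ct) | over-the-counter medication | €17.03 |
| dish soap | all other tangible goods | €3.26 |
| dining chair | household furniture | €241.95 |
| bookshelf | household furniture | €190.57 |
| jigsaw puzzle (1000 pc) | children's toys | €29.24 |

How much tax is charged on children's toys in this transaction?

Yo-yo €12.53: children's toys → 4.5% → €0.56
Building blocks set €101.24: children's toys → 4.5% → €4.56
Jigsaw puzzle (1000 pc) €29.24: children's toys → 4.5% → €1.32
Tax on children's toys = €0.56 + €4.56 + €1.32 = €6.44

€6.44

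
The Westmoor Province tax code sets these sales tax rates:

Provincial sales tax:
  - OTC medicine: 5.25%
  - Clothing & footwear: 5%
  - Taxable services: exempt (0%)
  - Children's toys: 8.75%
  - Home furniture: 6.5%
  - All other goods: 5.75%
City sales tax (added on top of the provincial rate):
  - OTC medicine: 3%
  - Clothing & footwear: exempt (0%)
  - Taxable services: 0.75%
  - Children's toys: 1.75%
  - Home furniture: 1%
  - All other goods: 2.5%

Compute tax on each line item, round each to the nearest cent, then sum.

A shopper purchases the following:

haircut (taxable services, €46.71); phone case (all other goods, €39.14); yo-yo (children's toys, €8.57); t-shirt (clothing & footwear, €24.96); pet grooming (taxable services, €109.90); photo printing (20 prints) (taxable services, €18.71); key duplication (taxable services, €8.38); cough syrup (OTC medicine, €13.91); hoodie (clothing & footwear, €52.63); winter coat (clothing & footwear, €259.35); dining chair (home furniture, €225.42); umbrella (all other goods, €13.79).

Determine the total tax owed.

Haircut €46.71: taxable services → 0% + 0.75% city = 0.75% → €0.35
Phone case €39.14: all other goods → 5.75% + 2.5% city = 8.25% → €3.23
Yo-yo €8.57: children's toys → 8.75% + 1.75% city = 10.5% → €0.90
T-shirt €24.96: clothing & footwear → 5% + 0% city = 5% → €1.25
Pet grooming €109.90: taxable services → 0% + 0.75% city = 0.75% → €0.82
Photo printing (20 prints) €18.71: taxable services → 0% + 0.75% city = 0.75% → €0.14
Key duplication €8.38: taxable services → 0% + 0.75% city = 0.75% → €0.06
Cough syrup €13.91: OTC medicine → 5.25% + 3% city = 8.25% → €1.15
Hoodie €52.63: clothing & footwear → 5% + 0% city = 5% → €2.63
Winter coat €259.35: clothing & footwear → 5% + 0% city = 5% → €12.97
Dining chair €225.42: home furniture → 6.5% + 1% city = 7.5% → €16.91
Umbrella €13.79: all other goods → 5.75% + 2.5% city = 8.25% → €1.14
Total tax = €0.35 + €3.23 + €0.90 + €1.25 + €0.82 + €0.14 + €0.06 + €1.15 + €2.63 + €12.97 + €16.91 + €1.14 = €41.55

€41.55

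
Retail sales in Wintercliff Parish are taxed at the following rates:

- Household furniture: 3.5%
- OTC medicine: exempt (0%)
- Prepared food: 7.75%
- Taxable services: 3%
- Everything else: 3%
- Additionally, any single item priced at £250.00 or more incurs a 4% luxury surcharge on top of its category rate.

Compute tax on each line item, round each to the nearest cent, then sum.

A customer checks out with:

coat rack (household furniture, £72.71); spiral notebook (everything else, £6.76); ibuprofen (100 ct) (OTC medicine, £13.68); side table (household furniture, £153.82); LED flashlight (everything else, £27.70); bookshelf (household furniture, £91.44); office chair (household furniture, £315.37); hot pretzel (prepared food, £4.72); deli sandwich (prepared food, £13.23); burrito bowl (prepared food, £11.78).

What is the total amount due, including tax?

£749.32

Coat rack £72.71: household furniture → 3.5% → £2.54
Spiral notebook £6.76: everything else → 3% → £0.20
Ibuprofen (100 ct) £13.68: OTC medicine → 0% → £0.00
Side table £153.82: household furniture → 3.5% → £5.38
LED flashlight £27.70: everything else → 3% → £0.83
Bookshelf £91.44: household furniture → 3.5% → £3.20
Office chair £315.37: household furniture → 3.5% + 4% surcharge = 7.5% → £23.65
Hot pretzel £4.72: prepared food → 7.75% → £0.37
Deli sandwich £13.23: prepared food → 7.75% → £1.03
Burrito bowl £11.78: prepared food → 7.75% → £0.91
Subtotal = £711.21; tax = £38.11; total due = £749.32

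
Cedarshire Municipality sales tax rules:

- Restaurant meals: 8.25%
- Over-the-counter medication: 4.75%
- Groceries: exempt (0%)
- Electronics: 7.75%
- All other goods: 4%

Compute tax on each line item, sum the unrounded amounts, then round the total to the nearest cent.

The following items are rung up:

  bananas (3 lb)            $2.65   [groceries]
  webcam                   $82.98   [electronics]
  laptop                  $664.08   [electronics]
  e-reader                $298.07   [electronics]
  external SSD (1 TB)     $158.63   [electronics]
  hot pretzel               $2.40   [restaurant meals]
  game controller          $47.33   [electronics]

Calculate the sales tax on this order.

Bananas (3 lb) $2.65: groceries → 0% → $0.00
Webcam $82.98: electronics → 7.75% → $6.43095
Laptop $664.08: electronics → 7.75% → $51.4662
E-reader $298.07: electronics → 7.75% → $23.100425
External SSD (1 TB) $158.63: electronics → 7.75% → $12.293825
Hot pretzel $2.40: restaurant meals → 8.25% → $0.198
Game controller $47.33: electronics → 7.75% → $3.668075
Unrounded tax sum = $97.157475 → $97.16

$97.16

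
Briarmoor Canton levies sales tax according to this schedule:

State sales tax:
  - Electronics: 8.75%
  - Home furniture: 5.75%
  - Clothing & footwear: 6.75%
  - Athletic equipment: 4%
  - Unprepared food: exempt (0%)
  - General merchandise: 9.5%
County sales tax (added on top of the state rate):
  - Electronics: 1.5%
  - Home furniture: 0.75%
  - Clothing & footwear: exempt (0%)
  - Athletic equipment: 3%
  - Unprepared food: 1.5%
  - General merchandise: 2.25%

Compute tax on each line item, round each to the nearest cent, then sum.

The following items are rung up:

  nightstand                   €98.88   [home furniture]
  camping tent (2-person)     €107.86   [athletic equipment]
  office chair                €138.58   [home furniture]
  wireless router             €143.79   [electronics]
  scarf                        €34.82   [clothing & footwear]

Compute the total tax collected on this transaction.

Nightstand €98.88: home furniture → 5.75% + 0.75% county = 6.5% → €6.43
Camping tent (2-person) €107.86: athletic equipment → 4% + 3% county = 7% → €7.55
Office chair €138.58: home furniture → 5.75% + 0.75% county = 6.5% → €9.01
Wireless router €143.79: electronics → 8.75% + 1.5% county = 10.25% → €14.74
Scarf €34.82: clothing & footwear → 6.75% + 0% county = 6.75% → €2.35
Total tax = €6.43 + €7.55 + €9.01 + €14.74 + €2.35 = €40.08

€40.08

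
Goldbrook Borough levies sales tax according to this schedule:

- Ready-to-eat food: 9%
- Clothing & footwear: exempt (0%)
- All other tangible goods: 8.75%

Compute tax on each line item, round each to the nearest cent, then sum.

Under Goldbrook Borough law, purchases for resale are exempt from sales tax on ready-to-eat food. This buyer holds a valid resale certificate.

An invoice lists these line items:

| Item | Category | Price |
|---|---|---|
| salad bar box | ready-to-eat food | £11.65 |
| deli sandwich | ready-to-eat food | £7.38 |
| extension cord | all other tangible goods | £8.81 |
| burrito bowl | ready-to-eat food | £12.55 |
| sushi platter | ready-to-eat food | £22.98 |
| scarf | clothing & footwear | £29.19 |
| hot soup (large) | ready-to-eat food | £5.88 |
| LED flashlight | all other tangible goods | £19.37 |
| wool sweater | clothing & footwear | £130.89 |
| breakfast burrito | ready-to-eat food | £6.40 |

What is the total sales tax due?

£2.46

Salad bar box £11.65: ready-to-eat food, buyer-exempt → 0% → £0.00
Deli sandwich £7.38: ready-to-eat food, buyer-exempt → 0% → £0.00
Extension cord £8.81: all other tangible goods → 8.75% → £0.77
Burrito bowl £12.55: ready-to-eat food, buyer-exempt → 0% → £0.00
Sushi platter £22.98: ready-to-eat food, buyer-exempt → 0% → £0.00
Scarf £29.19: clothing & footwear → 0% → £0.00
Hot soup (large) £5.88: ready-to-eat food, buyer-exempt → 0% → £0.00
LED flashlight £19.37: all other tangible goods → 8.75% → £1.69
Wool sweater £130.89: clothing & footwear → 0% → £0.00
Breakfast burrito £6.40: ready-to-eat food, buyer-exempt → 0% → £0.00
Total tax = £0.77 + £1.69 = £2.46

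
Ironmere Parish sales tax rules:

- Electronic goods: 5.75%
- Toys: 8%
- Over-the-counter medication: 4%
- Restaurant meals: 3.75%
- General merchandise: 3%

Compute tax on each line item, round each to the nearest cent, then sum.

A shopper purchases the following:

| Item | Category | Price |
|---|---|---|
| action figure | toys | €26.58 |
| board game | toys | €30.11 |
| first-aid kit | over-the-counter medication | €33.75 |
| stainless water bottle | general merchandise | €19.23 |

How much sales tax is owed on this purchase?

Action figure €26.58: toys → 8% → €2.13
Board game €30.11: toys → 8% → €2.41
First-aid kit €33.75: over-the-counter medication → 4% → €1.35
Stainless water bottle €19.23: general merchandise → 3% → €0.58
Total tax = €2.13 + €2.41 + €1.35 + €0.58 = €6.47

€6.47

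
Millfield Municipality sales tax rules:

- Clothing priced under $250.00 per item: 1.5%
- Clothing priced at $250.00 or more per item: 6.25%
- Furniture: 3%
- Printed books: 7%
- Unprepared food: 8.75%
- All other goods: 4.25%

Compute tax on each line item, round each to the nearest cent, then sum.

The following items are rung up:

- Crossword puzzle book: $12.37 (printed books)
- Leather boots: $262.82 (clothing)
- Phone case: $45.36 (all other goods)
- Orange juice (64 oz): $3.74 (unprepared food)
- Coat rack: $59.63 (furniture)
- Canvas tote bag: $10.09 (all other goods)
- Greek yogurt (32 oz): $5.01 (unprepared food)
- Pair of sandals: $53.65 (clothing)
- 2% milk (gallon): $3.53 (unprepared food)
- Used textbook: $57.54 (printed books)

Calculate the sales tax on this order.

Crossword puzzle book $12.37: printed books → 7% → $0.87
Leather boots $262.82: clothing, $250.00 or more → 6.25% → $16.43
Phone case $45.36: all other goods → 4.25% → $1.93
Orange juice (64 oz) $3.74: unprepared food → 8.75% → $0.33
Coat rack $59.63: furniture → 3% → $1.79
Canvas tote bag $10.09: all other goods → 4.25% → $0.43
Greek yogurt (32 oz) $5.01: unprepared food → 8.75% → $0.44
Pair of sandals $53.65: clothing, under $250.00 → 1.5% → $0.80
2% milk (gallon) $3.53: unprepared food → 8.75% → $0.31
Used textbook $57.54: printed books → 7% → $4.03
Total tax = $0.87 + $16.43 + $1.93 + $0.33 + $1.79 + $0.43 + $0.44 + $0.80 + $0.31 + $4.03 = $27.36

$27.36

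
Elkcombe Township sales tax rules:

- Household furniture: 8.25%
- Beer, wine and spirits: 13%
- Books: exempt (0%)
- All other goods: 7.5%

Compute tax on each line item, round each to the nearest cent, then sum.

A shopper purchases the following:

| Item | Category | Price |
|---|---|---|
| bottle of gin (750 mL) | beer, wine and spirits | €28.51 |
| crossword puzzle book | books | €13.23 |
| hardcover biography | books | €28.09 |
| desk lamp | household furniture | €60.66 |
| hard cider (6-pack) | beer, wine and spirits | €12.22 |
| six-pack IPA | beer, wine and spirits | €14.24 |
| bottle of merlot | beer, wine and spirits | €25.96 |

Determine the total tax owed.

Bottle of gin (750 mL) €28.51: beer, wine and spirits → 13% → €3.71
Crossword puzzle book €13.23: books → 0% → €0.00
Hardcover biography €28.09: books → 0% → €0.00
Desk lamp €60.66: household furniture → 8.25% → €5.00
Hard cider (6-pack) €12.22: beer, wine and spirits → 13% → €1.59
Six-pack IPA €14.24: beer, wine and spirits → 13% → €1.85
Bottle of merlot €25.96: beer, wine and spirits → 13% → €3.37
Total tax = €3.71 + €5.00 + €1.59 + €1.85 + €3.37 = €15.52

€15.52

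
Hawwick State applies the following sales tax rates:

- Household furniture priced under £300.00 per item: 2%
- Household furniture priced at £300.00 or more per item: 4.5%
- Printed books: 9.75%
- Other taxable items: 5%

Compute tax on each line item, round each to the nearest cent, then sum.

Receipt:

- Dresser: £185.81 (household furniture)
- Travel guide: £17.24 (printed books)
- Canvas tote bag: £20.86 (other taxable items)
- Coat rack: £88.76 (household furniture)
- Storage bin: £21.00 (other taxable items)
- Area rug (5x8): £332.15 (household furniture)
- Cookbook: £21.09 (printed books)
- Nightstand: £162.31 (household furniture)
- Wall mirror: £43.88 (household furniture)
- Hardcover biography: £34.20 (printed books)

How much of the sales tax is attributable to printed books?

Travel guide £17.24: printed books → 9.75% → £1.68
Cookbook £21.09: printed books → 9.75% → £2.06
Hardcover biography £34.20: printed books → 9.75% → £3.33
Tax on printed books = £1.68 + £2.06 + £3.33 = £7.07

£7.07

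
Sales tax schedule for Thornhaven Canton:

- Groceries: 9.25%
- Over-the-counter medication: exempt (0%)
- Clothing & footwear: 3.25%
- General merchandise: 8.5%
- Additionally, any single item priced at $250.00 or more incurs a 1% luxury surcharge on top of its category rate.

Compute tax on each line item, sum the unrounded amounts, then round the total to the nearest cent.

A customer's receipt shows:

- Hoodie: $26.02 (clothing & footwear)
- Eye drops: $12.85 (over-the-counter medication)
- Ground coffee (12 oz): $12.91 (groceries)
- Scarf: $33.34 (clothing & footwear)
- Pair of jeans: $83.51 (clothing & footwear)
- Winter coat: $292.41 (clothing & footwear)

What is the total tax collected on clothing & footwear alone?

Hoodie $26.02: clothing & footwear → 3.25% → $0.84565
Scarf $33.34: clothing & footwear → 3.25% → $1.08355
Pair of jeans $83.51: clothing & footwear → 3.25% → $2.714075
Winter coat $292.41: clothing & footwear → 3.25% + 1% surcharge = 4.25% → $12.427425
Tax on clothing & footwear: unrounded sum = $17.0707 → $17.07

$17.07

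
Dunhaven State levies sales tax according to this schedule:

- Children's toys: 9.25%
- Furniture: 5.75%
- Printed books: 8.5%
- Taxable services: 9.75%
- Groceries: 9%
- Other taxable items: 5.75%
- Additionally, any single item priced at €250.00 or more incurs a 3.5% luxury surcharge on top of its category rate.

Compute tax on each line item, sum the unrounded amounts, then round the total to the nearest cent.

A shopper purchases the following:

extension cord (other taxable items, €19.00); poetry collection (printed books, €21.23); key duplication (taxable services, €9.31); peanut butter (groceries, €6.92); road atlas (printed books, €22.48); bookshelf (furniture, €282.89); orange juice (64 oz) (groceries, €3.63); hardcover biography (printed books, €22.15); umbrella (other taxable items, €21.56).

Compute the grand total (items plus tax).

Extension cord €19.00: other taxable items → 5.75% → €1.0925
Poetry collection €21.23: printed books → 8.5% → €1.80455
Key duplication €9.31: taxable services → 9.75% → €0.907725
Peanut butter €6.92: groceries → 9% → €0.6228
Road atlas €22.48: printed books → 8.5% → €1.9108
Bookshelf €282.89: furniture → 5.75% + 3.5% surcharge = 9.25% → €26.167325
Orange juice (64 oz) €3.63: groceries → 9% → €0.3267
Hardcover biography €22.15: printed books → 8.5% → €1.88275
Umbrella €21.56: other taxable items → 5.75% → €1.2397
Subtotal = €409.17; unrounded tax = €35.95485 → €35.95; total due = €445.12

€445.12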